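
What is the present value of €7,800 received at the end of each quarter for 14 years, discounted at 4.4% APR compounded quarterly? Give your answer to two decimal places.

Periodic rate i = 0.044/4 = 0.011; n = 14 × 4 = 56 periods.
Annuity factor a(56|0.011) = 41.643624; PV = 7800 × 41.643624 = 324,820.2684

€324,820.27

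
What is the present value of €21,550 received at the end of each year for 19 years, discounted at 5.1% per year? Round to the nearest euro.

PV = PMT · [1 − (1+i)^(−n)] / i = 21550 · 11.987435 = 258,329.2291

€258,329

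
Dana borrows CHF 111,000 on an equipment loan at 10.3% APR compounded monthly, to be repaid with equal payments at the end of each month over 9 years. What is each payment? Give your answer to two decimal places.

CHF 1,580.82

Periodic rate i = 0.103/12 = 0.00858333; n = 9 × 12 = 108 periods.
Annuity-PV factor = 70.216579; PMT = 111000 / 70.216579 = 1,580.8232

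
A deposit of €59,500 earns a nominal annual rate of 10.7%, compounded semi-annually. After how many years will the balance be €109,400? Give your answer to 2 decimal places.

Periodic rate i = 0.107/2 = 0.0535.
n = ln(109400/59500) / ln(1+0.0535) = ln(1.83866) / 0.052118 = 11.6857 half-years
= 11.6857/2 years

5.84 years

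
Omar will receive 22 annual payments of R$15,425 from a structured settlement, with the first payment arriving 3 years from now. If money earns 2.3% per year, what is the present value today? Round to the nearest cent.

Value one period before first payment (t=2): 15425 × [1 − (1+0.023)^(−22)] / 0.023 = 15425 × 17.114448 = 263,990.3586
Discount back 2 years: 263,990.3586 × (1+0.023)^(−2) = 263,990.3586 × 0.955540 = 252,253.2663

R$252,253.27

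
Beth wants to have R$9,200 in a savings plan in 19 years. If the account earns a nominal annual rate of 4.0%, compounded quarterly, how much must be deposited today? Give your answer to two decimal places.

With 4 periods per year: i = 0.01, n = 76.
PV = 9,200 / (1 + 0.01)^76 = 9,200 / 2.130220 = 4,318.8033

R$4,318.80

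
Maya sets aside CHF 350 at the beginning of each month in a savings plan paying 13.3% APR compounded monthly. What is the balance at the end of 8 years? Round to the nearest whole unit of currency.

Periodic rate i = 0.133/12 = 0.0110833; n = 8 × 12 = 96 periods.
FV = 350 × [(1+0.0110833)^96 − 1] / 0.0110833 × (1+i) = 350 × 171.597761 = 60,059.2164
Payments are at the start of each period, so multiply by (1+i).

CHF 60,059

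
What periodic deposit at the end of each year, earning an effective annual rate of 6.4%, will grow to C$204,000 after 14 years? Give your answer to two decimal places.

FV-annuity factor = 21.614412; PMT = 204000 / 21.614412 = 9,438.1470

C$9,438.15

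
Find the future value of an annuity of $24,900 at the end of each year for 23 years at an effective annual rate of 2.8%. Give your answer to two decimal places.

$789,065.91

Accumulation factor s(23|0.028) = 31.689394; FV = 24900 × 31.689394 = 789,065.9089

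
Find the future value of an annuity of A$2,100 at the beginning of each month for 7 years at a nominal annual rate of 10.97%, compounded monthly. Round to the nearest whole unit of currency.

i = 0.1097/12 = 0.00914167 per month; n = 7·12 = 84.
FV = 2100 × [(1+0.00914167)^84 − 1] / 0.00914167 × (1+i) = 2100 × 126.697007 = 266,063.7137
Payments are at the start of each period, so multiply by (1+i).

A$266,064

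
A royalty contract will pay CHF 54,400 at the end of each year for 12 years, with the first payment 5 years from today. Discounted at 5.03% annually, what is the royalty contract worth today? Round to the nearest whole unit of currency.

Value one period before first payment (t=4): 54400 × [1 − (1+0.0503)^(−12)] / 0.0503 = 54400 × 8.848274 = 481,346.1225
Discount back 4 years: 481,346.1225 × (1+0.0503)^(−4) = 481,346.1225 × 0.821763 = 395,552.3926

CHF 395,552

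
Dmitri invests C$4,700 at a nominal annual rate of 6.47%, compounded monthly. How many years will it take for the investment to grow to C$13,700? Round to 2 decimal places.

16.58 years

Periodic rate i = 0.0647/12 = 0.00539167.
n = ln(13700/4700) / ln(1+0.00539167) = ln(2.91489) / 0.005377 = 198.9579 months
= 198.9579/12 years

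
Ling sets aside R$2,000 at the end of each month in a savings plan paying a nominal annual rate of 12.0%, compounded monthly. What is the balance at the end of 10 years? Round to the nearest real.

R$460,077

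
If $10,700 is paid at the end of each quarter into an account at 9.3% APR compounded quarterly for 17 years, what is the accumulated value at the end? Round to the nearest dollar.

$1,736,228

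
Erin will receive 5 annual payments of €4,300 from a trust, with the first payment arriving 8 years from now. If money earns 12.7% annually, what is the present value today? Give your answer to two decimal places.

€6,597.63

PV at t=7 (ordinary 5-year annuity): 4300 × a(5|0.127) = 4300 × 3.543130 = 15,235.4602
PV₀ = 15,235.4602 / (1+0.127)^7 = 15,235.4602 / 2.309231 = 6,597.6332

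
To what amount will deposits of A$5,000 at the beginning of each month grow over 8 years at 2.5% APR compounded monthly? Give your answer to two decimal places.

i = 0.025/12 = 0.00208333 per month; n = 8·12 = 96.
FV = 5000 × [(1+0.00208333)^96 − 1] / 0.00208333 × (1+i) = 5000 × 106.372514 = 531,862.5719
Payments are at the start of each period, so multiply by (1+i).

A$531,862.57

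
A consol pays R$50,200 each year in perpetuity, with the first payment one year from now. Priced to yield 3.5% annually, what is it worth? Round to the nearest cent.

R$1,434,285.71

PV = PMT / i = 50200 / 0.035 = 1,434,285.7143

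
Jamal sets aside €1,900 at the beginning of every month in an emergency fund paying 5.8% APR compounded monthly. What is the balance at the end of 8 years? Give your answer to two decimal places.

With 12 periods per year: i = 0.00483333, n = 96.
FV = 1900 × [(1+0.00483333)^96 − 1] / 0.00483333 × (1+i) = 1900 × 122.377535 = 232,517.3163
(Beginning-of-period payments → annuity-due factor ×(1+i).)

€232,517.32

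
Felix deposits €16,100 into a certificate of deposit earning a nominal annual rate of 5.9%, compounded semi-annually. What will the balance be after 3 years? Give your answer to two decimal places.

€19,168.32

Periodic rate i = 0.059/2 = 0.0295; n = 3 × 2 = 6 periods.
FV = PV·(1+i)^n = 16,100 × 1.190579 = 19,168.3169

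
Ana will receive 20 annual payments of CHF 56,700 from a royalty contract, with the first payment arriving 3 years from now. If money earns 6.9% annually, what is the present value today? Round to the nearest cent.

CHF 529,750.04

PV at t=2 (ordinary 20-year annuity): 56700 × a(20|0.069) = 56700 × 10.676855 = 605,377.6901
PV₀ = 605,377.6901 / (1+0.069)^2 = 605,377.6901 / 1.142761 = 529,750.0440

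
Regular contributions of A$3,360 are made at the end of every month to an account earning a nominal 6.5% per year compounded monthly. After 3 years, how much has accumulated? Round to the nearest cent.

A$133,162.46

Periodic rate i = 0.065/12 = 0.00541667; n = 3 × 12 = 36 periods.
FV = PMT · [(1+i)^n − 1] / i = 3360 · 39.631685 = 133,162.4615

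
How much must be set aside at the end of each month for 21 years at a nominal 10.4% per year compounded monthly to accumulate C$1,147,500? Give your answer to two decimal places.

C$1,275.23

With 12 periods per year: i = 0.00866667, n = 252.
FV-annuity factor = 899.836137; PMT = 1.1475e+06 / 899.836137 = 1,275.2322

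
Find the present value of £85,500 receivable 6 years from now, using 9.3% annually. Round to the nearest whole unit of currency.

£50,147

PV = 85,500 / (1 + 0.093)^6 = 85,500 / 1.704987 = 50,147.0215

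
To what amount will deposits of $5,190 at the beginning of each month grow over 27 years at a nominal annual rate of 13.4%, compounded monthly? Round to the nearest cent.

With 12 periods per year: i = 0.0111667, n = 324.
FV = 5190 × [(1+0.0111667)^324 − 1] / 0.0111667 × (1+i) = 5190 × 3216.708458 = 16,694,716.8981
(annuity-due: payments at period start, so ×(1+i).)

$16,694,716.90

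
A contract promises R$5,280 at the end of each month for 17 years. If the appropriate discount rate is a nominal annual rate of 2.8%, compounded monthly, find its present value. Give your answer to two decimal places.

R$856,246.93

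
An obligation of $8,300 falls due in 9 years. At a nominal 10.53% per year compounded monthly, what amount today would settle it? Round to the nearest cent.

Periodic rate i = 0.1053/12 = 0.008775; n = 9 × 12 = 108 periods.
PV = FV·(1+i)^(−n) = 8,300 × 0.389237 = 3,230.6695

$3,230.67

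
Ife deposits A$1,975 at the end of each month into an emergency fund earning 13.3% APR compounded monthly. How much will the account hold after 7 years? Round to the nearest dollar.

With 12 periods per year: i = 0.0110833, n = 84.
Accumulation factor s(84|0.0110833) = 137.511405; FV = 1975 × 137.511405 = 271,585.0241

A$271,585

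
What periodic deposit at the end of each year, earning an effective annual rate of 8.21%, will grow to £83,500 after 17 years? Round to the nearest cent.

FV-annuity factor = 34.400065; PMT = 83500 / 34.400065 = 2,427.3210

£2,427.32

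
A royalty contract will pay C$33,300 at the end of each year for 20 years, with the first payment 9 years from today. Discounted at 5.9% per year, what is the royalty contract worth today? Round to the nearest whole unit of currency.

Value one period before first payment (t=8): 33300 × [1 − (1+0.059)^(−20)] / 0.059 = 33300 × 11.563618 = 385,068.4916
PV₀ = 385,068.4916 / (1+0.059)^8 = 385,068.4916 / 1.581859 = 243,427.8722

C$243,428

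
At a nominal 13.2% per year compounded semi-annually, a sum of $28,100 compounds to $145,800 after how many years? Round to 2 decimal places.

12.88 years

Periodic rate i = 0.132/2 = 0.066.
n = ln(145800/28100) / ln(1+0.066) = ln(5.18861) / 0.063913 = 25.7609 half-years
= 25.7609/2 years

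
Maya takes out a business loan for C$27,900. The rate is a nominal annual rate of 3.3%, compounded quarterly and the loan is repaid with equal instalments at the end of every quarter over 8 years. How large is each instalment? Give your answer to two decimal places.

i = 0.033/4 = 0.00825 per quarter; n = 8·4 = 32.
Annuity-PV factor = 28.023546; PMT = 27900 / 28.023546 = 995.5913

C$995.59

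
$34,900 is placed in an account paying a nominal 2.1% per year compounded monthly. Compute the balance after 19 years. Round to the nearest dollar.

Periodic rate i = 0.021/12 = 0.00175; n = 19 × 12 = 228 periods.
34,900 × (1+0.00175)^228 = 34,900 × 1.489814 = 51,994.5087

$51,995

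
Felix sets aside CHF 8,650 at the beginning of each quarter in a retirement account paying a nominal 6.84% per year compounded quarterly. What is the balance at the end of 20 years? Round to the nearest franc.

CHF 1,482,952

Periodic rate i = 0.0684/4 = 0.0171; n = 20 × 4 = 80 periods.
FV = PMT · [(1+i)^n − 1] / i × (1+i) = 8650 · 171.439585 = 1,482,952.4123
Payments are at the start of each period, so multiply by (1+i).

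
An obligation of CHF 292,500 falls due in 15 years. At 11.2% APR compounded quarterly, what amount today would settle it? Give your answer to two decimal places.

CHF 55,787.77

i = 0.112/4 = 0.028 per quarter; n = 15·4 = 60.
PV = FV·(1+i)^(−n) = 292,500 × 0.190727 = 55,787.7686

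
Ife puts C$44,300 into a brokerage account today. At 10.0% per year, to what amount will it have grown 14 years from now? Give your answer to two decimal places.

FV = PV·(1+i)^n = 44,300 × 3.797498 = 168,229.1763

C$168,229.18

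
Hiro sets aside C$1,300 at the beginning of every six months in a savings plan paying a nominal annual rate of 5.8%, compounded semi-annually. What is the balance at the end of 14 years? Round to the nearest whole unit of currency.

With 2 periods per year: i = 0.029, n = 28.
FV = 1300 × [(1+0.029)^28 − 1] / 0.029 × (1+i) = 1300 × 43.521021 = 56,577.3276
(Beginning-of-period payments → annuity-due factor ×(1+i).)

C$56,577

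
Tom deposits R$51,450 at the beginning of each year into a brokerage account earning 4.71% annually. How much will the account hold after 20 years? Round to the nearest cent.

FV = 51450 × [(1+0.0471)^20 − 1] / 0.0471 × (1+i) = 51450 × 33.580945 = 1,727,739.6139
(Beginning-of-period payments → annuity-due factor ×(1+i).)

R$1,727,739.61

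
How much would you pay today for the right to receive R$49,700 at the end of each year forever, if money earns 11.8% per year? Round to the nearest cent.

R$421,186.44

PV = C/r = 49700/0.118 = 421,186.4407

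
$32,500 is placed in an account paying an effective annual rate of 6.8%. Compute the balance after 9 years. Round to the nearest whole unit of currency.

FV = 32,500 × (1 + 0.068)^9 = 58,752.2679

$58,752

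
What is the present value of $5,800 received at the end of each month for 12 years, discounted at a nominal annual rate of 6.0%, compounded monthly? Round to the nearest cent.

Periodic rate i = 0.06/12 = 0.005; n = 12 × 12 = 144 periods.
PV = 5800 × [1 − (1+0.005)^(−144)] / 0.005 = 5800 × 102.474743 = 594,353.5103

$594,353.51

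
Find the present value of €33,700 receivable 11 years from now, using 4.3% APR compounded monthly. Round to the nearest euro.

€21,017

i = 0.043/12 = 0.00358333 per month; n = 11·12 = 132.
PV = 33,700 / (1 + 0.00358333)^132 = 33,700 / 1.603445 = 21,017.2447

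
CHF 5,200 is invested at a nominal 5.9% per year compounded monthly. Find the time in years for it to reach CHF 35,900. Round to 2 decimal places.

32.83 years

Periodic rate i = 0.059/12 = 0.00491667.
n = ln(35900/5200) / ln(1+0.00491667) = ln(6.90385) / 0.004905 = 393.9304 months
= 393.9304/12 years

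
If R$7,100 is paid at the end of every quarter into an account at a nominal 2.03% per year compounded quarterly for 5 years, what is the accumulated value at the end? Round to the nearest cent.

With 4 periods per year: i = 0.005075, n = 20.
FV = PMT · [(1+i)^n − 1] / i = 7100 · 20.994255 = 149,059.2113

R$149,059.21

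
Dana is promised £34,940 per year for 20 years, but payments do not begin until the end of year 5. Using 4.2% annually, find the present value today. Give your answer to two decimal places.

Value one period before first payment (t=4): 34940 × [1 − (1+0.042)^(−20)] / 0.042 = 34940 × 13.352783 = 466,546.2490
Discount back 4 years: 466,546.2490 × (1+0.042)^(−4) = 466,546.2490 × 0.848260 = 395,752.6450

£395,752.65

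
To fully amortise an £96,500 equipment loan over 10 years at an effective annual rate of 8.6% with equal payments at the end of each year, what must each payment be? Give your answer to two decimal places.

£14,772.94

PMT = 96500 / ( [1 − (1+0.086)^(−10)] / 0.086 ) = 96500 / 6.532213 = 14,772.9403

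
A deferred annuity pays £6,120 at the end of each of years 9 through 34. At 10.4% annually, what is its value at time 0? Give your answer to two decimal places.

PV at t=8 (ordinary 26-year annuity): 6120 × a(26|0.104) = 6120 × 8.881258 = 54,353.3012
PV₀ = 54,353.3012 / (1+0.104)^8 = 54,353.3012 / 2.206747 = 24,630.5063

£24,630.51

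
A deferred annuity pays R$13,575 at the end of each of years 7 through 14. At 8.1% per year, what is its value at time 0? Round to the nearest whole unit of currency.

R$48,703

PV at t=6 (ordinary 8-year annuity): 13575 × a(8|0.081) = 13575 × 5.724895 = 77,715.4477
PV₀ = 77,715.4477 / (1+0.081)^6 = 77,715.4477 / 1.595711 = 48,702.7169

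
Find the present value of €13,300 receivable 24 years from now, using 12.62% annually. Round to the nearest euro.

PV = 13,300 / (1 + 0.1262)^24 = 13,300 / 17.328962 = 767.5012

€768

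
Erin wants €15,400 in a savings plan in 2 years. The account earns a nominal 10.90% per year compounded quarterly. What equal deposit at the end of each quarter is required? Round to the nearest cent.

€1,748.80

With 4 periods per year: i = 0.02725, n = 8.
FV-annuity factor = 8.806031; PMT = 15400 / 8.806031 = 1,748.8014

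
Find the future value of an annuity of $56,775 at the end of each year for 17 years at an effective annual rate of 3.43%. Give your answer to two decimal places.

$1,281,414.04

FV = PMT · [(1+i)^n − 1] / i = 56775 · 22.570040 = 1,281,414.0441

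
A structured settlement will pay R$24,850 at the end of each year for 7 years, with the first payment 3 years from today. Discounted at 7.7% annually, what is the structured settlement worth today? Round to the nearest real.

PV at t=2 (ordinary 7-year annuity): 24850 × a(7|0.077) = 24850 × 5.260219 = 130,716.4339
Discount back 2 years: 130,716.4339 × (1+0.077)^(−2) = 130,716.4339 × 0.862122 = 112,693.4786

R$112,693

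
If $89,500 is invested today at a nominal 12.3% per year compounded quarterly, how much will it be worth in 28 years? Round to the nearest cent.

$2,660,709.77

Periodic rate i = 0.123/4 = 0.03075; n = 28 × 4 = 112 periods.
89,500 × (1+0.03075)^112 = 89,500 × 29.728601 = 2,660,709.7700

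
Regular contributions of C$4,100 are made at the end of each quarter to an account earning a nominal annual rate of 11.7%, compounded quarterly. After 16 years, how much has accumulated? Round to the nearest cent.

Periodic rate i = 0.117/4 = 0.02925; n = 16 × 4 = 64 periods.
Accumulation factor s(64|0.02925) = 182.188506; FV = 4100 × 182.188506 = 746,972.8750

C$746,972.87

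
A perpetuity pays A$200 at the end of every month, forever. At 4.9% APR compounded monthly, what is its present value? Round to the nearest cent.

A$48,979.59

Periodic rate i = 0.049/12 = 0.00408333.
PV = PMT / i = 200 / 0.00408333 = 48,979.5918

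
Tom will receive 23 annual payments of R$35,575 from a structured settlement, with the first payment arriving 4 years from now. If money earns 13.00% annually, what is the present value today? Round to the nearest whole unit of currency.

Value one period before first payment (t=3): 35575 × [1 − (1+0.13)^(−23)] / 0.13 = 35575 × 7.229658 = 257,195.0769
Discount back 3 years: 257,195.0769 × (1+0.13)^(−3) = 257,195.0769 × 0.693050 = 178,249.0898

R$178,249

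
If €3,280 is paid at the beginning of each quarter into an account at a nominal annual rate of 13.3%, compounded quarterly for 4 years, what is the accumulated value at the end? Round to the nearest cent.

€70,091.52

With 4 periods per year: i = 0.03325, n = 16.
FV = PMT · [(1+i)^n − 1] / i × (1+i) = 3280 · 21.369365 = 70,091.5171
(Beginning-of-period payments → annuity-due factor ×(1+i).)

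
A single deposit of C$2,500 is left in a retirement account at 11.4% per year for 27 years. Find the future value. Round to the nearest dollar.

FV = PV·(1+i)^n = 2,500 × 18.445913 = 46,114.7821

C$46,115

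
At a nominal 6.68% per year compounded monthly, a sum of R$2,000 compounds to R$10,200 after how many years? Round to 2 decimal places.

24.46 years

Periodic rate i = 0.0668/12 = 0.00556667.
(1+i)^n = 10200/2000 = 5.10000, so n = ln 5.10000 / ln 1.00557 = 293.4918 months
= 293.4918/12 years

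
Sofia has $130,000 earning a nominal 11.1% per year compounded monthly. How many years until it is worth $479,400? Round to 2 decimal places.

11.81 years

Periodic rate i = 0.111/12 = 0.00925.
n = ln(479400/130000) / ln(1+0.00925) = ln(3.68769) / 0.009207 = 141.7327 months
= 141.7327/12 years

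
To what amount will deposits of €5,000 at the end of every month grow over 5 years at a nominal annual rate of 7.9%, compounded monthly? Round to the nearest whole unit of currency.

€366,428

With 12 periods per year: i = 0.00658333, n = 60.
Accumulation factor s(60|0.00658333) = 73.285649; FV = 5000 × 73.285649 = 366,428.2439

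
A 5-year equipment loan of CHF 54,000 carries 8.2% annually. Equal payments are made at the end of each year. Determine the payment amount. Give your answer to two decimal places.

Annuity-PV factor = 3.971752; PMT = 54000 / 3.971752 = 13,596.0160

CHF 13,596.02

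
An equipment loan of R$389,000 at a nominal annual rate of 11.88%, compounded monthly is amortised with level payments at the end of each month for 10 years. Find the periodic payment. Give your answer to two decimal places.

Periodic rate i = 0.1188/12 = 0.0099; n = 10 × 12 = 120 periods.
Annuity-PV factor = 70.038751; PMT = 389000 / 70.038751 = 5,554.0682

R$5,554.07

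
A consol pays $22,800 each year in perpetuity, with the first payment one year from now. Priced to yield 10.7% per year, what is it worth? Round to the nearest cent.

PV = C/r = 22800/0.107 = 213,084.1121

$213,084.11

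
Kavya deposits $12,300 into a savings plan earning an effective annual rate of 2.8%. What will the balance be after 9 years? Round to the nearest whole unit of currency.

$15,770

12,300 × (1+0.028)^9 = 12,300 × 1.282148 = 15,770.4158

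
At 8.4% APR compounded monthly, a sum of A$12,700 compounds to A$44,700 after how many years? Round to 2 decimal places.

15.03 years

Periodic rate i = 0.084/12 = 0.007.
n = ln(44700/12700) / ln(1+0.007) = ln(3.51969) / 0.006976 = 180.3958 months
= 180.3958/12 years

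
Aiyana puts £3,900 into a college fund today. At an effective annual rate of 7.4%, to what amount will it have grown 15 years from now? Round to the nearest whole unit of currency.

£11,380

FV = PV·(1+i)^n = 3,900 × 2.917858 = 11,379.6480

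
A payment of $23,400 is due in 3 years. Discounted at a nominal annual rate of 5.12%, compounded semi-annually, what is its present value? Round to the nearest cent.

$20,107.02

With 2 periods per year: i = 0.0256, n = 6.
PV = 23,400 / (1 + 0.0256)^6 = 23,400 / 1.163772 = 20,107.0234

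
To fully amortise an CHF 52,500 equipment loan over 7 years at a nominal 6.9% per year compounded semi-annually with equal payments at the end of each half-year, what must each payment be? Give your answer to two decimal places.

CHF 4,791.35

i = 0.069/2 = 0.0345 per half-year; n = 7·2 = 14.
PMT = 52500 / ( [1 − (1+0.0345)^(−14)] / 0.0345 ) = 52500 / 10.957241 = 4,791.3523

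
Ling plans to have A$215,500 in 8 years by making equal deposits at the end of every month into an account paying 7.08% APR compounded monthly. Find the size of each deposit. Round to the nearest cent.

A$1,675.20

With 12 periods per year: i = 0.0059, n = 96.
FV-annuity factor = 128.641145; PMT = 215500 / 128.641145 = 1,675.2027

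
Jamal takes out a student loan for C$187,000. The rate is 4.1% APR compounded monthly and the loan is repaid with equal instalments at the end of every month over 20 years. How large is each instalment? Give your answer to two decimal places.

With 12 periods per year: i = 0.00341667, n = 240.
PMT = 187000 / ( [1 − (1+0.00341667)^(−240)] / 0.00341667 ) = 187000 / 163.595808 = 1,143.0611

C$1,143.06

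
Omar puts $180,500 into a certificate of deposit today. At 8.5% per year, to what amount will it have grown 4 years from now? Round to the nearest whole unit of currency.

FV = PV·(1+i)^n = 180,500 × 1.385859 = 250,147.4955

$250,147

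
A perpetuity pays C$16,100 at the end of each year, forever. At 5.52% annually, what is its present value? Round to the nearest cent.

C$291,666.67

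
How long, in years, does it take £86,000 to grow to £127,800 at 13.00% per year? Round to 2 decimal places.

3.24 years

(1+i)^n = 127800/86000 = 1.48605, so n = ln 1.48605 / ln 1.13 = 3.2411 years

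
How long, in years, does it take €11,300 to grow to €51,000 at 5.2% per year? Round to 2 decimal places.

29.73 years

n = ln(51000/11300) / ln(1+0.052) = ln(4.51327) / 0.050693 = 29.7284 years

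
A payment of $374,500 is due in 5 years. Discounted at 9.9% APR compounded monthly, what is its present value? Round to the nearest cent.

i = 0.099/12 = 0.00825 per month; n = 5·12 = 60.
Discount factor = (1+0.00825)^(−60) = 0.610810; PV = 374,500 × 0.610810 = 228,748.3559

$228,748.36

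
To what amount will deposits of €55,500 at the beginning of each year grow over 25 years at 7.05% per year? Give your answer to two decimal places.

Accumulation factor s(25|0.0705) × (1+i) = 68.196074; FV = 55500 × 68.196074 = 3,784,882.1124
Payments are at the start of each period, so multiply by (1+i).

€3,784,882.11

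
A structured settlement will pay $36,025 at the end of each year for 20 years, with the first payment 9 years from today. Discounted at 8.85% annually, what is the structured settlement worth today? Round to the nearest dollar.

$168,669

Value one period before first payment (t=8): 36025 × [1 − (1+0.0885)^(−20)] / 0.0885 = 36025 × 9.226966 = 332,401.4480
PV₀ = 332,401.4480 / (1+0.0885)^8 = 332,401.4480 / 1.970732 = 168,669.0659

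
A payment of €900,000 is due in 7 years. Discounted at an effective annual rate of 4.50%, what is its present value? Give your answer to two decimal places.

PV = FV·(1+i)^(−n) = 900,000 × 0.734828 = 661,345.6119

€661,345.61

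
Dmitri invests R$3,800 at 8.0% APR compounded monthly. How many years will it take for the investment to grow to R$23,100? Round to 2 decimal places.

Periodic rate i = 0.08/12 = 0.00666667.
n = ln(23100/3800) / ln(1+0.00666667) = ln(6.07895) / 0.006645 = 271.6261 months
= 271.6261/12 years

22.64 years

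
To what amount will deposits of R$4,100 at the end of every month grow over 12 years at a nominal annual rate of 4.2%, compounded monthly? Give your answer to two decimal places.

R$765,965.98

Periodic rate i = 0.042/12 = 0.0035; n = 12 × 12 = 144 periods.
Accumulation factor s(144|0.0035) = 186.820972; FV = 4100 × 186.820972 = 765,965.9841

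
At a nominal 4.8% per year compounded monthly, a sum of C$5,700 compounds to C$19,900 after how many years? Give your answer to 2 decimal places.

Periodic rate i = 0.048/12 = 0.004.
(1+i)^n = 19900/5700 = 3.49123, so n = ln 3.49123 / ln 1.004 = 313.1881 months
= 313.1881/12 years

26.10 years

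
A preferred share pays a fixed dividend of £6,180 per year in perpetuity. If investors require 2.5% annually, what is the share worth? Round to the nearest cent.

PV = C/r = 6180/0.025 = 247,200.0000

£247,200.00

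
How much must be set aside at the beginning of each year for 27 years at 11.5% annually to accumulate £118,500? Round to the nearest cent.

£682.86

FV-annuity factor × (1+i) = 173.535135; PMT = 118500 / 173.535135 = 682.8588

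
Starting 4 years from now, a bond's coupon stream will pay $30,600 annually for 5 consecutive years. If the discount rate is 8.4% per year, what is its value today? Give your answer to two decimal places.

PV at t=3 (ordinary 5-year annuity): 30600 × a(5|0.084) = 30600 × 3.950969 = 120,899.6380
Discount back 3 years: 120,899.6380 × (1+0.084)^(−3) = 120,899.6380 × 0.785077 = 94,915.5030

$94,915.50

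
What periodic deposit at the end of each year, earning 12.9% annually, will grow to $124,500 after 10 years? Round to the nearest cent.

$6,791.92

PMT = 124500 / ( [(1+0.129)^10 − 1] / 0.129 ) = 124500 / 18.330592 = 6,791.9248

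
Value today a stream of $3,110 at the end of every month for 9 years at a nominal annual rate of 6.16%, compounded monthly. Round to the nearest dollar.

$257,343

Periodic rate i = 0.0616/12 = 0.00513333; n = 9 × 12 = 108 periods.
PV = 3110 × [1 − (1+0.00513333)^(−108)] / 0.00513333 = 3110 × 82.747019 = 257,343.2277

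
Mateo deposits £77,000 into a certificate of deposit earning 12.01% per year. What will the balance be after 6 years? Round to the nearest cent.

£152,065.79

FV = 77,000 × (1 + 0.1201)^6 = 152,065.7851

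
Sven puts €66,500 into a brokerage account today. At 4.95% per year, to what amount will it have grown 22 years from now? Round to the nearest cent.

66,500 × (1+0.0495)^22 = 66,500 × 2.894768 = 192,502.0636

€192,502.06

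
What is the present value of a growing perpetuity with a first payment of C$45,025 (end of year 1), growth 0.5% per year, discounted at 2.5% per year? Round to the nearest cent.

C$2,251,250.00

PV = D₁/(r − g) = 45025/(0.025 − 0.005) = 2,251,250.0000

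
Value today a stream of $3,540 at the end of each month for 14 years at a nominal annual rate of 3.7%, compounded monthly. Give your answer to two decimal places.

Periodic rate i = 0.037/12 = 0.00308333; n = 14 × 12 = 168 periods.
PV = PMT · [1 − (1+i)^(−n)] / i = 3540 · 130.966794 = 463,622.4523

$463,622.45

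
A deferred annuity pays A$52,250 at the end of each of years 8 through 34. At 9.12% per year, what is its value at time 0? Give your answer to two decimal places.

A$281,532.90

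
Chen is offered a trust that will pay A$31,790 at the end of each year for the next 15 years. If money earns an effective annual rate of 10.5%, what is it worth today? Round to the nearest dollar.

A$235,050

Annuity factor a(15|0.105) = 7.393825; PV = 31790 × 7.393825 = 235,049.6839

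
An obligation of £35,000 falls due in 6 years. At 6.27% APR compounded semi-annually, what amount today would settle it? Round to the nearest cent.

£24,165.47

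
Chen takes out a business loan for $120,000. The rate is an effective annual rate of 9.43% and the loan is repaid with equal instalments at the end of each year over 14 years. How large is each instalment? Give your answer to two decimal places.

PMT = 120000 / ( [1 − (1+0.0943)^(−14)] / 0.0943 ) = 120000 / 7.601292 = 15,786.7896

$15,786.79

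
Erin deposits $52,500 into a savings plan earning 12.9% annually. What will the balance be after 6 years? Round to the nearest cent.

52,500 × (1+0.129)^6 = 52,500 × 2.070922 = 108,723.3824

$108,723.38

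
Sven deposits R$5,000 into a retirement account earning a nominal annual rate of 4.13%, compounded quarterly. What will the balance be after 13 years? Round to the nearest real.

i = 0.0413/4 = 0.010325 per quarter; n = 13·4 = 52.
FV = PV·(1+i)^n = 5,000 × 1.705993 = 8,529.9636

R$8,530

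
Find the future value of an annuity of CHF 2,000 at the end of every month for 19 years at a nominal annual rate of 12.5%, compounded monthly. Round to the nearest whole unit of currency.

CHF 1,846,992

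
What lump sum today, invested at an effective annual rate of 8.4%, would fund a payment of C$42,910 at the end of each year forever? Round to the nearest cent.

C$510,833.33

PV = C/r = 42910/0.084 = 510,833.3333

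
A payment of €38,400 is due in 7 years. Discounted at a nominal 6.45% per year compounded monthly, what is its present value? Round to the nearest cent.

i = 0.0645/12 = 0.005375 per month; n = 7·12 = 84.
PV = FV·(1+i)^(−n) = 38,400 × 0.637443 = 24,477.7988

€24,477.80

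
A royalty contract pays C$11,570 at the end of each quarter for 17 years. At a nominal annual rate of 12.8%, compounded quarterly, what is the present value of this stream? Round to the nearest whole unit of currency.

i = 0.128/4 = 0.032 per quarter; n = 17·4 = 68.
PV = 11570 × [1 − (1+0.032)^(−68)] / 0.032 = 11570 × 27.580300 = 319,104.0667

C$319,104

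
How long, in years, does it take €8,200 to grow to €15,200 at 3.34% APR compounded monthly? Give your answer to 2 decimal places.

Periodic rate i = 0.0334/12 = 0.00278333.
n = ln(15200/8200) / ln(1+0.00278333) = ln(1.85366) / 0.002779 = 222.0430 months
= 222.0430/12 years

18.50 years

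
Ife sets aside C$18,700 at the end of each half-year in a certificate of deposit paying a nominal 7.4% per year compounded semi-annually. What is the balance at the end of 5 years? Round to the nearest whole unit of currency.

C$221,416

i = 0.074/2 = 0.037 per half-year; n = 5·2 = 10.
FV = 18700 × [(1+0.037)^10 − 1] / 0.037 = 18700 × 11.840404 = 221,415.5603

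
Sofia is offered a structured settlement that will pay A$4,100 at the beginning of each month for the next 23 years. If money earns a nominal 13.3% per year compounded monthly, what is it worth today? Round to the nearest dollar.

A$356,172

Periodic rate i = 0.133/12 = 0.0110833; n = 23 × 12 = 276 periods.
PV = 4100 × [1 − (1+0.0110833)^(−276)] / 0.0110833 × (1+i) = 4100 × 86.871268 = 356,172.1992
(annuity-due: payments at period start, so ×(1+i).)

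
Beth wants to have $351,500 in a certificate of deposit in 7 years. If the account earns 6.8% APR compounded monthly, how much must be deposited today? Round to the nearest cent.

i = 0.068/12 = 0.00566667 per month; n = 7·12 = 84.
Discount factor = (1+0.00566667)^(−84) = 0.622099; PV = 351,500 × 0.622099 = 218,667.7172

$218,667.72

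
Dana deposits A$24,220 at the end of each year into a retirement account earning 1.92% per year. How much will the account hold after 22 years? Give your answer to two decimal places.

FV = PMT · [(1+i)^n − 1] / i = 24220 · 27.058463 = 655,355.9632

A$655,355.96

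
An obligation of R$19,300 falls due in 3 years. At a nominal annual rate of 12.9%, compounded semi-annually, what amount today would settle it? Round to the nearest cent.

R$13,264.27

Periodic rate i = 0.129/2 = 0.0645; n = 3 × 2 = 6 periods.
PV = FV·(1+i)^(−n) = 19,300 × 0.687268 = 13,264.2688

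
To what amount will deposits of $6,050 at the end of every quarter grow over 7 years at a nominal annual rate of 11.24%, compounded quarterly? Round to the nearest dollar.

Periodic rate i = 0.1124/4 = 0.0281; n = 7 × 4 = 28 periods.
FV = 6050 × [(1+0.0281)^28 − 1] / 0.0281 = 6050 × 41.731368 = 252,474.7746

$252,475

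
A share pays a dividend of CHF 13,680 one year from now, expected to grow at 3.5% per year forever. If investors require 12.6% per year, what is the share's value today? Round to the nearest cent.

CHF 150,329.67

PV = D₁/(r − g) = 13680/(0.126 − 0.035) = 150,329.6703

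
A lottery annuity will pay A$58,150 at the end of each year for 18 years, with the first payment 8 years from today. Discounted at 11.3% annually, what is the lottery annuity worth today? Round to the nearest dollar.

A$207,816

PV at t=7 (ordinary 18-year annuity): 58150 × a(18|0.113) = 58150 × 7.561282 = 439,688.5753
Discount back 7 years: 439,688.5753 × (1+0.113)^(−7) = 439,688.5753 × 0.472644 = 207,816.0237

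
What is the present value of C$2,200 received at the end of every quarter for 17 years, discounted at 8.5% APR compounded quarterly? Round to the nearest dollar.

C$78,750

i = 0.085/4 = 0.02125 per quarter; n = 17·4 = 68.
Annuity factor a(68|0.02125) = 35.795661; PV = 2200 × 35.795661 = 78,750.4550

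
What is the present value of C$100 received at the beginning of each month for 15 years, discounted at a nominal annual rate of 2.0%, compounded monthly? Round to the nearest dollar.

C$15,566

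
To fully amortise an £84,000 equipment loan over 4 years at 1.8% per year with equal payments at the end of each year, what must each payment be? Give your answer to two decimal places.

£21,953.43

PMT = 84000 / ( [1 − (1+0.018)^(−4)] / 0.018 ) = 84000 / 3.826282 = 21,953.4286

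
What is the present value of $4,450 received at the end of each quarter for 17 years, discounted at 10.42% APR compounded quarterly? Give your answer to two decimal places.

$141,102.34

With 4 periods per year: i = 0.02605, n = 68.
PV = PMT · [1 − (1+i)^(−n)] / i = 4450 · 31.708391 = 141,102.3385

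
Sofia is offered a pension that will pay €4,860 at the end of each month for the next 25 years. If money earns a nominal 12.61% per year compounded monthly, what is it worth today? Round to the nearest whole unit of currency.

With 12 periods per year: i = 0.0105083, n = 300.
PV = PMT · [1 − (1+i)^(−n)] / i = 4860 · 91.027371 = 442,393.0229

€442,393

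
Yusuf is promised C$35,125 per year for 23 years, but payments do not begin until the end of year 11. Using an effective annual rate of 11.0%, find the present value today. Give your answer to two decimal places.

C$102,259.73

PV at t=10 (ordinary 23-year annuity): 35125 × a(23|0.11) = 35125 × 8.266432 = 290,358.4100
Discount back 10 years: 290,358.4100 × (1+0.11)^(−10) = 290,358.4100 × 0.352184 = 102,259.7253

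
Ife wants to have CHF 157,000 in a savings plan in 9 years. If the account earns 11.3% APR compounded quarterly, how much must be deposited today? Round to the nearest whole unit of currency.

Periodic rate i = 0.113/4 = 0.02825; n = 9 × 4 = 36 periods.
PV = 157,000 / (1 + 0.02825)^36 = 157,000 / 2.726176 = 57,589.8302

CHF 57,590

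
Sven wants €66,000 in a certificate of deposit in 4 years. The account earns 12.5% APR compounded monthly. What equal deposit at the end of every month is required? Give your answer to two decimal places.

i = 0.125/12 = 0.0104167 per month; n = 4·12 = 48.
FV-annuity factor = 61.868431; PMT = 66000 / 61.868431 = 1,066.7799

€1,066.78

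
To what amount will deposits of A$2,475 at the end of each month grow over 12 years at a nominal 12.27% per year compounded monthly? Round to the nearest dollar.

With 12 periods per year: i = 0.010225, n = 144.
FV = 2475 × [(1+0.010225)^144 − 1] / 0.010225 = 2475 × 325.399632 = 805,364.0889

A$805,364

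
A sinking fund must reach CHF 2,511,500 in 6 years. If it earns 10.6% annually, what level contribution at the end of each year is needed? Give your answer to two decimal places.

CHF 320,616.09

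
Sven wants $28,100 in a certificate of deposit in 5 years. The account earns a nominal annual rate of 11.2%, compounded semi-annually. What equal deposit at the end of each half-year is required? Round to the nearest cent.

$2,172.27

With 2 periods per year: i = 0.056, n = 10.
FV-annuity factor = 12.935797; PMT = 28100 / 12.935797 = 2,172.2666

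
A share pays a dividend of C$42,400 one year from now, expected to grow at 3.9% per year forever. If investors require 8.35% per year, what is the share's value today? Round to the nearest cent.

C$952,808.99

PV = PMT / (i − g) = 42400 / (0.0835 − 0.039) = 42400 / 0.044500 = 952,808.9888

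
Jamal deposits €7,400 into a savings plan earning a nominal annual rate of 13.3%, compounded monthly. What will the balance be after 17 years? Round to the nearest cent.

€70,108.36

Periodic rate i = 0.133/12 = 0.0110833; n = 17 × 12 = 204 periods.
7,400 × (1+0.0110833)^204 = 7,400 × 9.474103 = 70,108.3645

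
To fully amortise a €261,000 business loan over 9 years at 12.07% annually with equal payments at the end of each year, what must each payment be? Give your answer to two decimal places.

PMT = 261000 / ( [1 − (1+0.1207)^(−9)] / 0.1207 ) = 261000 / 5.314102 = 49,114.6034

€49,114.60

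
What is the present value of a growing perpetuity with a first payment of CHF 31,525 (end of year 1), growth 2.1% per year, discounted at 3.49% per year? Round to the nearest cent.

PV = D₁/(r − g) = 31525/(0.0349 − 0.021) = 2,267,985.6115

CHF 2,267,985.61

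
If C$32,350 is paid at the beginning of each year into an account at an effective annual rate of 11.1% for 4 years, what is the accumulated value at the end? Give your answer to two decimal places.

FV = 32350 × [(1+0.111)^4 − 1] / 0.111 × (1+i) = 32350 × 5.240200 = 169,520.4688
(Beginning-of-period payments → annuity-due factor ×(1+i).)

C$169,520.47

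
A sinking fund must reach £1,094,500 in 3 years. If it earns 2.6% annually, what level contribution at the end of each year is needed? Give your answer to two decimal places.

PMT = 1.0945e+06 / ( [(1+0.026)^3 − 1] / 0.026 ) = 1.0945e+06 / 3.078676 = 355,509.9660

£355,509.97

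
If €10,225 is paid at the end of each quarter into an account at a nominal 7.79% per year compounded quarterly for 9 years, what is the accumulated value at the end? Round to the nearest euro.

With 4 periods per year: i = 0.019475, n = 36.
FV = 10225 × [(1+0.019475)^36 − 1] / 0.019475 = 10225 × 51.472550 = 526,306.8245

€526,307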